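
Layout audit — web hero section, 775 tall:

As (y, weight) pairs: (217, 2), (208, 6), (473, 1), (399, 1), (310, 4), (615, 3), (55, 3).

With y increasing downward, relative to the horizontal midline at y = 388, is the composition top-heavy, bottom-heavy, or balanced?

Σw = 2 + 6 + 1 + 1 + 4 + 3 + 3 = 20.
Σw·y = 5804; ȳ = 5804/20 ≈ 290.20.
290.2 vs midline 388 → top-heavy.

top-heavy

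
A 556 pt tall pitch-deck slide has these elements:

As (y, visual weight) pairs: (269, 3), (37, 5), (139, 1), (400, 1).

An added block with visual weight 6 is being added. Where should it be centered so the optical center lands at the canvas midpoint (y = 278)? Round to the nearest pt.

y ≈ 486

With the added block, Σw becomes 3 + 5 + 1 + 1 + 6 = 16.
Along y: (1531 + 6·y) / 16 = 278 (existing moment 3·269 + 5·37 + 1·139 + 1·400 = 1531) ⇒ y = (4448 − 1531) / 6 ≈ 486.17.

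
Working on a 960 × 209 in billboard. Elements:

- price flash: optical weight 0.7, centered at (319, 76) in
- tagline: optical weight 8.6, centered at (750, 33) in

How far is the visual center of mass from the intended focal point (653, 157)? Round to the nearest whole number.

≈ 137 in

Σw = 0.7 + 8.6 = 9.3.
Σw·x = 0.7·319 + 8.6·750 = 6673.3, so x̄ = 6673.3/9.3 ≈ 717.56.
Σw·y = 0.7·76 + 8.6·33 = 337.0, so ȳ = 337.0/9.3 ≈ 36.24.
From (653, 157): dx = 64.56, dy = -120.76, so the distance is √(dx²+dy²) ≈ 136.94.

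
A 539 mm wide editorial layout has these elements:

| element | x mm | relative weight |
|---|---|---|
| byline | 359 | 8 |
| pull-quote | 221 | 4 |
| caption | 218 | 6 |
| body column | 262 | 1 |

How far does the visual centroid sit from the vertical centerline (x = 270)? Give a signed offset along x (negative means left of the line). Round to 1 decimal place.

≈ 10.3 mm

Σw = 8 + 4 + 6 + 1 = 19.
x: (8·359 + 4·221 + 6·218 + 1·262) / 19 = 5326 / 19 ≈ 280.32
Difference: 280.32 − 270 ≈ 10.32.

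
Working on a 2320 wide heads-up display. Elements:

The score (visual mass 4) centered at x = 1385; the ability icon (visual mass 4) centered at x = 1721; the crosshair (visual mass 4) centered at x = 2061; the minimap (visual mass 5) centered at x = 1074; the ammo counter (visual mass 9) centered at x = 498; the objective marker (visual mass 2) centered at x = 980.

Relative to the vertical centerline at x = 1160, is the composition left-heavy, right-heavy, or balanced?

Weights sum to 4 + 4 + 4 + 5 + 9 + 2 = 28.
x-moment: 4·1385 + 4·1721 + 4·2061 + 5·1074 + 9·498 + 2·980 = 32480; centroid 32480/28 ≈ 1160.00.
The centroid 1160.00 matches the midline at 1160, so the layout is balanced.

balanced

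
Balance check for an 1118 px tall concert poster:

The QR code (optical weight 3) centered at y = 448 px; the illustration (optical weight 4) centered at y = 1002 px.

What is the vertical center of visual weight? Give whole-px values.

y ≈ 765

Σw = 3 + 4 = 7.
Σw·y = 3·448 + 4·1002 = 5352, so ȳ = 5352/7 ≈ 764.57.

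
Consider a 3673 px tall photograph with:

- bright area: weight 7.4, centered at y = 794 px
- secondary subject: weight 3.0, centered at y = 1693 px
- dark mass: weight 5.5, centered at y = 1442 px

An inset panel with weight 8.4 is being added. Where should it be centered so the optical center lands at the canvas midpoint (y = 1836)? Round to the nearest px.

After adding the inset panel, total weight = 7.4 + 3.0 + 5.5 + 8.4 = 24.3.
Along y: (18885.6 + 8.4·y) / 24.3 = 1836 (existing moment 7.4·794 + 3.0·1693 + 5.5·1442 = 18885.6) ⇒ y = (44614.8 − 18885.6) / 8.4 ≈ 3063.00.

y ≈ 3063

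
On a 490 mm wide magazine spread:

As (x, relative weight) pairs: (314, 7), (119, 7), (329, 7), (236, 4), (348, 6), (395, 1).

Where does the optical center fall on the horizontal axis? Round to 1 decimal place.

Weights sum to 7 + 7 + 7 + 4 + 6 + 1 = 32.
Σw·x = 8761; x̄ = 8761/32 ≈ 273.78.

x ≈ 273.8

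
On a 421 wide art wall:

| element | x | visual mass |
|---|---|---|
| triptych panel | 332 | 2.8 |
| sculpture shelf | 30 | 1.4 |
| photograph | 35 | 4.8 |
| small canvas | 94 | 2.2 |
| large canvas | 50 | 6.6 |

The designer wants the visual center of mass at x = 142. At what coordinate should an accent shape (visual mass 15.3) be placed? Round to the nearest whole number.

x ≈ 198

After adding the accent shape, total weight = 2.8 + 1.4 + 4.8 + 2.2 + 6.6 + 15.3 = 33.1.
x: need Σw·x = 33.1·142 = 4700.2. Existing = 2.8·332 + 1.4·30 + 4.8·35 + 2.2·94 + 6.6·50 = 1676.4. Remainder 3023.8 / 15.3 ≈ 197.63.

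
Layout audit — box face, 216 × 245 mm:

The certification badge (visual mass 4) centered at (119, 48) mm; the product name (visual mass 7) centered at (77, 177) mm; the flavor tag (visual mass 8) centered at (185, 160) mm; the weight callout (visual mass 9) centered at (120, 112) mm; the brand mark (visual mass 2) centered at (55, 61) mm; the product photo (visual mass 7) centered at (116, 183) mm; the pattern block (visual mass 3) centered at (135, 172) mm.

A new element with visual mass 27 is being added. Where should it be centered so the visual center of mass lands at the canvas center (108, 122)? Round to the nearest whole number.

(86, 94)

After adding the new element, total weight = 4 + 7 + 8 + 9 + 2 + 7 + 3 + 27 = 67.
x: need Σw·x = 67·108 = 7236. Existing = 4·119 + 7·77 + 8·185 + 9·120 + 2·55 + 7·116 + 3·135 = 4902. Remainder 2334 / 27 ≈ 86.44.
y: need Σw·y = 67·122 = 8174. Existing = 4·48 + 7·177 + 8·160 + 9·112 + 2·61 + 7·183 + 3·172 = 5638. Remainder 2536 / 27 ≈ 93.93.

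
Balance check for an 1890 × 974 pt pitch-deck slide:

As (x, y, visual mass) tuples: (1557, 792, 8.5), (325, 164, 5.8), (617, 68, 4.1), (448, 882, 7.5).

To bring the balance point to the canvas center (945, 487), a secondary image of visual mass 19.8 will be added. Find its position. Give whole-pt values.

(1120, 388)

With the secondary image, Σw becomes 8.5 + 5.8 + 4.1 + 7.5 + 19.8 = 45.7.
Along x: (21009.2 + 19.8·x) / 45.7 = 945 (existing moment 8.5·1557 + 5.8·325 + 4.1·617 + 7.5·448 = 21009.2) ⇒ x = (43186.5 − 21009.2) / 19.8 ≈ 1120.07.
Along y: (14577.0 + 19.8·y) / 45.7 = 487 (existing moment 8.5·792 + 5.8·164 + 4.1·68 + 7.5·882 = 14577.0) ⇒ y = (22255.9 − 14577.0) / 19.8 ≈ 387.82.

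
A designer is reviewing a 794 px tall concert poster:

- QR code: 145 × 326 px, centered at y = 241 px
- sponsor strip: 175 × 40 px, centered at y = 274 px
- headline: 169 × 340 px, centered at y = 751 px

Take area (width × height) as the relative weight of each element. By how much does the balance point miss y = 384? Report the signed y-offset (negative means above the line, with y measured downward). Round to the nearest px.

≈ 121 px

Areas → weights: QR code 145·326 = 47270, sponsor strip 175·40 = 7000, headline 169·340 = 57460; Σw = 111730.
y: (47270·241 + 7000·274 + 57460·751) / 111730 = 56462530 / 111730 ≈ 505.35
Difference: 505.35 − 384 ≈ 121.35.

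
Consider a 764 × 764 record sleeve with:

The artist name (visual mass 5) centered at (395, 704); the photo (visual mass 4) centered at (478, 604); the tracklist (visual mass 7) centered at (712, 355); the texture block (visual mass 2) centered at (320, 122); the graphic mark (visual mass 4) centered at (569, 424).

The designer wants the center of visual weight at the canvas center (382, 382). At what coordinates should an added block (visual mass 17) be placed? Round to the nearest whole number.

With the added block, Σw becomes 5 + 4 + 7 + 2 + 4 + 17 = 39.
x: need Σw·x = 39·382 = 14898. Existing = 5·395 + 4·478 + 7·712 + 2·320 + 4·569 = 11787. Remainder 3111 / 17 ≈ 183.00.
y: need Σw·y = 39·382 = 14898. Existing = 5·704 + 4·604 + 7·355 + 2·122 + 4·424 = 10361. Remainder 4537 / 17 ≈ 266.88.

(183, 267)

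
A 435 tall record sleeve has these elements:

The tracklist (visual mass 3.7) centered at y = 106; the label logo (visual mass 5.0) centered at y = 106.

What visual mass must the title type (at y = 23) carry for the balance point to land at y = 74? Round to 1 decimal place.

Known weights sum to 3.7 + 5.0 = 8.7; their moment is 3.7·106 + 5.0·106 = 922.2.
Set Σw·y/Σw = 74: (922.2 + 23w) = 74·(8.7 + w).
Rearranging, w·(23 − 74) = 74·8.7 − 922.2 = -278.4, so w ≈ -278.4/-51 = 5.46.

w ≈ 5.5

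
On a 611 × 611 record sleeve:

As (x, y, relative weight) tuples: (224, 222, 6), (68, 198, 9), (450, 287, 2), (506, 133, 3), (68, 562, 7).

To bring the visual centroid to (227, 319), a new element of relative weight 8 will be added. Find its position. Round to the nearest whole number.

With the new element, Σw becomes 6 + 9 + 2 + 3 + 7 + 8 = 35.
x: target moment 35×227 = 7945; current 6·224 + 9·68 + 2·450 + 3·506 + 7·68 = 4850; the new element supplies 3095, so x = 3095/8 ≈ 386.88.
y: target moment 35×319 = 11165; current 6·222 + 9·198 + 2·287 + 3·133 + 7·562 = 8021; the new element supplies 3144, so y = 3144/8 ≈ 393.00.

(387, 393)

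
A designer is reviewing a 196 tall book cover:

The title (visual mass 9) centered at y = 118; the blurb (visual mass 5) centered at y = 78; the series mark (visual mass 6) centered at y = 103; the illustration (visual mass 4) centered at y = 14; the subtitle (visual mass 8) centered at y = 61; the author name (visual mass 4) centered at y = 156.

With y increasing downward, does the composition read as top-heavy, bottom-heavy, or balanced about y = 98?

Total weight = 9 + 5 + 6 + 4 + 8 + 4 = 36.
y: (9·118 + 5·78 + 6·103 + 4·14 + 8·61 + 4·156) / 36 = 3238 / 36 ≈ 89.94
89.9 vs midline 98 → top-heavy.

top-heavy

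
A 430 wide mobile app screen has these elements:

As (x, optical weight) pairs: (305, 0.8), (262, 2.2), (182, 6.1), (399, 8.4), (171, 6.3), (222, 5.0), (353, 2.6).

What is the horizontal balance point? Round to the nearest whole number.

x ≈ 267

Weights sum to 0.8 + 2.2 + 6.1 + 8.4 + 6.3 + 5.0 + 2.6 = 31.4.
x-moment: 0.8·305 + 2.2·262 + 6.1·182 + 8.4·399 + 6.3·171 + 5.0·222 + 2.6·353 = 8387.3; centroid 8387.3/31.4 ≈ 267.11.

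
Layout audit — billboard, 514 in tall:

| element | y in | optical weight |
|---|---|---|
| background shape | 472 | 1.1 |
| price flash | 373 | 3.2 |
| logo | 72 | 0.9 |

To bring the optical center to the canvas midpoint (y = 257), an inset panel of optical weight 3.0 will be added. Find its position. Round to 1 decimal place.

y ≈ 109.9

New total weight: (1.1 + 3.2 + 0.9) + 3.0 = 8.2.
Along y: (1777.6 + 3.0·y) / 8.2 = 257 (existing moment 1.1·472 + 3.2·373 + 0.9·72 = 1777.6) ⇒ y = (2107.4 − 1777.6) / 3.0 ≈ 109.93.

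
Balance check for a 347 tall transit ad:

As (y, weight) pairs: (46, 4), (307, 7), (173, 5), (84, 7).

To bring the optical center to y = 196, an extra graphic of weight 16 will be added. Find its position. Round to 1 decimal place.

After adding the extra graphic, total weight = 4 + 7 + 5 + 7 + 16 = 39.
Along y: (3786 + 16·y) / 39 = 196 (existing moment 4·46 + 7·307 + 5·173 + 7·84 = 3786) ⇒ y = (7644 − 3786) / 16 ≈ 241.12.

y ≈ 241.1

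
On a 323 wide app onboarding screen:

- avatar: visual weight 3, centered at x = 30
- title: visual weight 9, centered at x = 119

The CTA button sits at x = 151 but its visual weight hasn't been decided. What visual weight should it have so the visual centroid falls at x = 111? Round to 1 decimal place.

Existing Σw = 12 (3 + 9); existing moment 3·30 + 9·119 = 1161.
Set Σw·x/Σw = 111: (1161 + 151w) = 111·(12 + w).
So w = (111·12 − 1161)/(151 − 111) = 171/40 ≈ 4.28.

w ≈ 4.3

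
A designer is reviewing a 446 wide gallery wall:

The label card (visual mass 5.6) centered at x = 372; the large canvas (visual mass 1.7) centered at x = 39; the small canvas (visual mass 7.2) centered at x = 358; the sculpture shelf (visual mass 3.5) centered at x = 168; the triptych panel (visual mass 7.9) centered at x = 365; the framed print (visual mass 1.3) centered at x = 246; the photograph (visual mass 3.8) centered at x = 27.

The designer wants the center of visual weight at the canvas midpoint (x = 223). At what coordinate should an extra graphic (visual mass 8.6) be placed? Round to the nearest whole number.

x ≈ 24

After adding the extra graphic, total weight = 5.6 + 1.7 + 7.2 + 3.5 + 7.9 + 1.3 + 3.8 + 8.6 = 39.6.
Along x: (8621.0 + 8.6·x) / 39.6 = 223 (existing moment 5.6·372 + 1.7·39 + 7.2·358 + 3.5·168 + 7.9·365 + 1.3·246 + 3.8·27 = 8621.0) ⇒ x = (8830.8 − 8621.0) / 8.6 ≈ 24.40.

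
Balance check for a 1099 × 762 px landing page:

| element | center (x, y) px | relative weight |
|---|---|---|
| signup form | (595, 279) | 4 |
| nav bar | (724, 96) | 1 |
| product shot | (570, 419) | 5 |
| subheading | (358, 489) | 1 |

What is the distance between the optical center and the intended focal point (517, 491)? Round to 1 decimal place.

Weights sum to 4 + 1 + 5 + 1 = 11.
x-moment: 4·595 + 1·724 + 5·570 + 1·358 = 6312; centroid 6312/11 ≈ 573.82.
y-moment: 4·279 + 1·96 + 5·419 + 1·489 = 3796; centroid 3796/11 ≈ 345.09.
Relative to (517, 491): Δ = (56.82, -145.91); |Δ| = √(56.82² + -145.91²) ≈ 156.58.

≈ 156.6 px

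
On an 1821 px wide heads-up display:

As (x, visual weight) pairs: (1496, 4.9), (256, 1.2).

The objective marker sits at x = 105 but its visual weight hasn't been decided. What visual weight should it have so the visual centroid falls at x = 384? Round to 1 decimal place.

w ≈ 19.0

Existing Σw = 6.1 (4.9 + 1.2); existing moment 4.9·1496 + 1.2·256 = 7637.6.
Balance at x = 384 requires (7637.6 + w·105) / (6.1 + w) = 384.
Solving: w = (384·6.1 − 7637.6) / (105 − 384) = -5295.2 / -279 ≈ 18.98.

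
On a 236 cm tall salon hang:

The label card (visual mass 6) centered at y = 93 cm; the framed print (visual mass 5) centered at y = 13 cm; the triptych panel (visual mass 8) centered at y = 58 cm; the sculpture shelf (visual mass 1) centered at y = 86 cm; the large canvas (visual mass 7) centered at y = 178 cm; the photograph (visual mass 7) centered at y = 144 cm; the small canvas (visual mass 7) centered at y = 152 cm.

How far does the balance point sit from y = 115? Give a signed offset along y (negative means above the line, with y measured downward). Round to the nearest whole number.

≈ -5 cm

Weights sum to 6 + 5 + 8 + 1 + 7 + 7 + 7 = 41.
y: moment 4491 / weight 41 ≈ 109.54
Against y = 115, that's 109.54 − 115 = -5.46.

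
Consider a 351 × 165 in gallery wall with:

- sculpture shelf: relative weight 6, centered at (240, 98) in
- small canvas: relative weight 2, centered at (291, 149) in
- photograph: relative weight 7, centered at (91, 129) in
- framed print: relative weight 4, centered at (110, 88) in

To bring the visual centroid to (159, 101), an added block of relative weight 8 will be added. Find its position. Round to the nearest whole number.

New total weight: (6 + 2 + 7 + 4) + 8 = 27.
Along x: (3099 + 8·x) / 27 = 159 (existing moment 6·240 + 2·291 + 7·91 + 4·110 = 3099) ⇒ x = (4293 − 3099) / 8 ≈ 149.25.
Along y: (2141 + 8·y) / 27 = 101 (existing moment 6·98 + 2·149 + 7·129 + 4·88 = 2141) ⇒ y = (2727 − 2141) / 8 ≈ 73.25.

(149, 73)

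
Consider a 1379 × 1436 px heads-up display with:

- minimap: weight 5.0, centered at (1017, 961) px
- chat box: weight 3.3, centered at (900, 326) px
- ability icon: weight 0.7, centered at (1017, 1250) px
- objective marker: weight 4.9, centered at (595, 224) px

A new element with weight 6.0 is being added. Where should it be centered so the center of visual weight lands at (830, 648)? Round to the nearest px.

New total weight: (5.0 + 3.3 + 0.7 + 4.9) + 6.0 = 19.9.
x: target moment 19.9×830 = 16517.0; current 5.0·1017 + 3.3·900 + 0.7·1017 + 4.9·595 = 11682.4; the new element supplies 4834.6, so x = 4834.6/6.0 ≈ 805.77.
y: target moment 19.9×648 = 12895.2; current 5.0·961 + 3.3·326 + 0.7·1250 + 4.9·224 = 7853.4; the new element supplies 5041.8, so y = 5041.8/6.0 ≈ 840.30.

(806, 840)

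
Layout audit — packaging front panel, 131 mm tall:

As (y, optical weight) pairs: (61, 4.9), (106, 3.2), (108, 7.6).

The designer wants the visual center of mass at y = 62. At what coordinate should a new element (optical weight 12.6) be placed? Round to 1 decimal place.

New total weight: (4.9 + 3.2 + 7.6) + 12.6 = 28.3.
Along y: (1458.9 + 12.6·y) / 28.3 = 62 (existing moment 4.9·61 + 3.2·106 + 7.6·108 = 1458.9) ⇒ y = (1754.6 − 1458.9) / 12.6 ≈ 23.47.

y ≈ 23.5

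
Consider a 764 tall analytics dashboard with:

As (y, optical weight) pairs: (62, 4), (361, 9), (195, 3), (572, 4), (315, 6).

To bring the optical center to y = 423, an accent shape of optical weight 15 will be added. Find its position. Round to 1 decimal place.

After adding the accent shape, total weight = 4 + 9 + 3 + 4 + 6 + 15 = 41.
Along y: (8260 + 15·y) / 41 = 423 (existing moment 4·62 + 9·361 + 3·195 + 4·572 + 6·315 = 8260) ⇒ y = (17343 − 8260) / 15 ≈ 605.53.

y ≈ 605.5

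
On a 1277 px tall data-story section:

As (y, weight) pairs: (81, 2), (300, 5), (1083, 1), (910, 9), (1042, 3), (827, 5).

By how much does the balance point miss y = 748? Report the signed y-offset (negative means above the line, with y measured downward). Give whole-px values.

Weights sum to 2 + 5 + 1 + 9 + 3 + 5 = 25.
y-moment: 2·81 + 5·300 + 1·1083 + 9·910 + 3·1042 + 5·827 = 18196; centroid 18196/25 ≈ 727.84.
Difference: 727.84 − 748 ≈ -20.16.

≈ -20 px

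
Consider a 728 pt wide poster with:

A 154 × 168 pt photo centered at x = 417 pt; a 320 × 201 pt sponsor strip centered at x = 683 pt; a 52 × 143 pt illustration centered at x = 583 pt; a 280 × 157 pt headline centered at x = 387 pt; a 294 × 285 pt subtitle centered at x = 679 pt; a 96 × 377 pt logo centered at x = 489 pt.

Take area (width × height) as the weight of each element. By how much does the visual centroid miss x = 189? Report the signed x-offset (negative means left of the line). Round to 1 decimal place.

Taking area as weight: photo 154·168 = 25872, sponsor strip 320·201 = 64320, illustration 52·143 = 7436, headline 280·157 = 43960, subtitle 294·285 = 83790, logo 96·377 = 36192. Sum 261570.
x: moment 150658190 / weight 261570 ≈ 575.98
Against x = 189, that's 575.98 − 189 = 386.98.

≈ 387.0 pt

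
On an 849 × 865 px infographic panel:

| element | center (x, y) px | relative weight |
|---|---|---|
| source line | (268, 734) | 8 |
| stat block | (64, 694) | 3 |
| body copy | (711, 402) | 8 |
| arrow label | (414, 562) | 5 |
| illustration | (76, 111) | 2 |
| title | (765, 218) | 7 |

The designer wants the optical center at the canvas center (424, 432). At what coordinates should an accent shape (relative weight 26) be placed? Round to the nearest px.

New total weight: (8 + 3 + 8 + 5 + 2 + 7) + 26 = 59.
Along x: (15601 + 26·x) / 59 = 424 (existing moment 8·268 + 3·64 + 8·711 + 5·414 + 2·76 + 7·765 = 15601) ⇒ x = (25016 − 15601) / 26 ≈ 362.12.
Along y: (15728 + 26·y) / 59 = 432 (existing moment 8·734 + 3·694 + 8·402 + 5·562 + 2·111 + 7·218 = 15728) ⇒ y = (25488 − 15728) / 26 ≈ 375.38.

(362, 375)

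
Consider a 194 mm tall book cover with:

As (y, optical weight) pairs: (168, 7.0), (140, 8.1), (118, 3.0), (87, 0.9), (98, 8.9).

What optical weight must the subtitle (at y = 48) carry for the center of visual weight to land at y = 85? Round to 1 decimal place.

Fixed elements: Σw = 7.0 + 8.1 + 3.0 + 0.9 + 8.9 = 27.9, Σw·y = 7.0·168 + 8.1·140 + 3.0·118 + 0.9·87 + 8.9·98 = 3614.5.
Balance at y = 85 requires (3614.5 + w·48) / (27.9 + w) = 85.
So w = (85·27.9 − 3614.5)/(48 − 85) = -1243.0/-37 ≈ 33.59.

w ≈ 33.6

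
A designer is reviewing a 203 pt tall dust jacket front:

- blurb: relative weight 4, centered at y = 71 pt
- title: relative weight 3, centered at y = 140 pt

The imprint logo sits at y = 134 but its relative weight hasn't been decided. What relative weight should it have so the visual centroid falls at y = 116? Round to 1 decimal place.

w ≈ 6.0

Known weights sum to 4 + 3 = 7; their moment is 4·71 + 3·140 = 704.
Balance at y = 116 requires (704 + w·134) / (7 + w) = 116.
Rearranging, w·(134 − 116) = 116·7 − 704 = 108, so w ≈ 108/18 = 6.00.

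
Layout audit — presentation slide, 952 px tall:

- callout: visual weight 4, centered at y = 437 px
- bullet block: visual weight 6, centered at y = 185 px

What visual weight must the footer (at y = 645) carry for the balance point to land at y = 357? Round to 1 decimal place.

w ≈ 2.5

Existing Σw = 10 (4 + 6); existing moment 4·437 + 6·185 = 2858.
Set Σw·y/Σw = 357: (2858 + 645w) = 357·(10 + w).
So w = (357·10 − 2858)/(645 − 357) = 712/288 ≈ 2.47.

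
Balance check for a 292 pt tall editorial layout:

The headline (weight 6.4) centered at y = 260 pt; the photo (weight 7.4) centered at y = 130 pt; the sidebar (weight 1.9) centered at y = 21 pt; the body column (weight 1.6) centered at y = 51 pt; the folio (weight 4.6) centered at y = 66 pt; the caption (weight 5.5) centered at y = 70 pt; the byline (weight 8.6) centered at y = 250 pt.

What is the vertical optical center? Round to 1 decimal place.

y ≈ 155.2

Weights sum to 6.4 + 7.4 + 1.9 + 1.6 + 4.6 + 5.5 + 8.6 = 36.0.
Σw·y = 6.4·260 + 7.4·130 + 1.9·21 + 1.6·51 + 4.6·66 + 5.5·70 + 8.6·250 = 5586.1, so ȳ = 5586.1/36.0 ≈ 155.17.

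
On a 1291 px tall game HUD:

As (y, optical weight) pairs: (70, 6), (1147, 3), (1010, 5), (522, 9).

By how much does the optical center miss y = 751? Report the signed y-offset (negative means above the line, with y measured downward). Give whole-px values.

Σw = 6 + 3 + 5 + 9 = 23.
y: (6·70 + 3·1147 + 5·1010 + 9·522) / 23 = 13609 / 23 ≈ 591.70
Against y = 751, that's 591.70 − 751 = -159.30.

≈ -159 px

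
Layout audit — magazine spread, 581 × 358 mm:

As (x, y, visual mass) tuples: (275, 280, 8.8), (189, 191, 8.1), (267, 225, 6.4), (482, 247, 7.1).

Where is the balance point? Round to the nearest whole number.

(299, 237)

Total weight = 8.8 + 8.1 + 6.4 + 7.1 = 30.4.
Σw·x = 8.8·275 + 8.1·189 + 6.4·267 + 7.1·482 = 9081.9, so x̄ = 9081.9/30.4 ≈ 298.75.
Σw·y = 8.8·280 + 8.1·191 + 6.4·225 + 7.1·247 = 7204.8, so ȳ = 7204.8/30.4 ≈ 237.00.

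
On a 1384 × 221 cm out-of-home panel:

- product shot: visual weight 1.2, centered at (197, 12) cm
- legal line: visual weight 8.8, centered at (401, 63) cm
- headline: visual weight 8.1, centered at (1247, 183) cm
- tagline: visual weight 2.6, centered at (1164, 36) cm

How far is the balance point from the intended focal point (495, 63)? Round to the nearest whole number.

Total weight = 1.2 + 8.8 + 8.1 + 2.6 = 20.7.
Σw·x = 1.2·197 + 8.8·401 + 8.1·1247 + 2.6·1164 = 16892.3, so x̄ = 16892.3/20.7 ≈ 816.05.
Σw·y = 1.2·12 + 8.8·63 + 8.1·183 + 2.6·36 = 2144.7, so ȳ = 2144.7/20.7 ≈ 103.61.
Offset from (495, 63): Δx ≈ 321.05, Δy ≈ 40.61; distance = √(Δx² + Δy²) ≈ 323.61.

≈ 324 cm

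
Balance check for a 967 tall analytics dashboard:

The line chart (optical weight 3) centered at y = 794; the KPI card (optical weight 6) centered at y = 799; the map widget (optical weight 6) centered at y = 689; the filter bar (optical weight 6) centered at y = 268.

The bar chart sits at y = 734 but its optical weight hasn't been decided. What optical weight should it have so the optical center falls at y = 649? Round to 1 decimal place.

w ≈ 8.4

Known weights sum to 3 + 6 + 6 + 6 = 21; their moment is 3·794 + 6·799 + 6·689 + 6·268 = 12918.
Set Σw·y/Σw = 649: (12918 + 734w) = 649·(21 + w).
Rearranging, w·(734 − 649) = 649·21 − 12918 = 711, so w ≈ 711/85 = 8.36.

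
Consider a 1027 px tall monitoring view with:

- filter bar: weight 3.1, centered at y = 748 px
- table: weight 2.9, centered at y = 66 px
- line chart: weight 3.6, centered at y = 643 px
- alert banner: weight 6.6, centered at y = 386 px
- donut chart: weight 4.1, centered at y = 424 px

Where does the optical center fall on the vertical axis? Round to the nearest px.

y ≈ 449

Σw = 3.1 + 2.9 + 3.6 + 6.6 + 4.1 = 20.3.
Σw·y = 3.1·748 + 2.9·66 + 3.6·643 + 6.6·386 + 4.1·424 = 9111.0, so ȳ = 9111.0/20.3 ≈ 448.82.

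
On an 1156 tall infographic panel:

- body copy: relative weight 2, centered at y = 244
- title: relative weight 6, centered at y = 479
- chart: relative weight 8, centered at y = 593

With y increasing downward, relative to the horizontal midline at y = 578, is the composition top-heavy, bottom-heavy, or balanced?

Weights sum to 2 + 6 + 8 = 16.
y-moment: 2·244 + 6·479 + 8·593 = 8106; centroid 8106/16 ≈ 506.62.
Since 506.6 is above (smaller y than) 578, the composition reads top-heavy.

top-heavy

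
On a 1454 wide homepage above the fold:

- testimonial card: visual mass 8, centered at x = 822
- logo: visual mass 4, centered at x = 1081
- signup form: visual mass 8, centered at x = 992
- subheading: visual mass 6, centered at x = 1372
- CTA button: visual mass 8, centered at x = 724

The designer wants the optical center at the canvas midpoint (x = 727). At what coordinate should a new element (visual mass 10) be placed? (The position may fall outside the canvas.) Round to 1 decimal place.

x ≈ -87.2

With the new element, Σw becomes 8 + 4 + 8 + 6 + 8 + 10 = 44.
x: target moment 44×727 = 31988; current 8·822 + 4·1081 + 8·992 + 6·1372 + 8·724 = 32860; the new element supplies -872, so x = -872/10 ≈ -87.20.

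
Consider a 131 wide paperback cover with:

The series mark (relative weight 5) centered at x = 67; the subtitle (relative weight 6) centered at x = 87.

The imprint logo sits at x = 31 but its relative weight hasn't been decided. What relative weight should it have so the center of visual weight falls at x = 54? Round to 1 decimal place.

w ≈ 11.4

Existing Σw = 11 (5 + 6); existing moment 5·67 + 6·87 = 857.
For the centroid to hit 54: (857 + w·31) / (11 + w) = 54.
So w = (54·11 − 857)/(31 − 54) = -263/-23 ≈ 11.43.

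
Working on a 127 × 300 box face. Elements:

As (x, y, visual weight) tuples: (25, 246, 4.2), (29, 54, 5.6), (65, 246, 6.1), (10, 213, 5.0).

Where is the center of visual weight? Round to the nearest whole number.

(34, 187)

Total weight = 4.2 + 5.6 + 6.1 + 5.0 = 20.9.
x-moment: 4.2·25 + 5.6·29 + 6.1·65 + 5.0·10 = 713.9; centroid 713.9/20.9 ≈ 34.16.
y-moment: 4.2·246 + 5.6·54 + 6.1·246 + 5.0·213 = 3901.2; centroid 3901.2/20.9 ≈ 186.66.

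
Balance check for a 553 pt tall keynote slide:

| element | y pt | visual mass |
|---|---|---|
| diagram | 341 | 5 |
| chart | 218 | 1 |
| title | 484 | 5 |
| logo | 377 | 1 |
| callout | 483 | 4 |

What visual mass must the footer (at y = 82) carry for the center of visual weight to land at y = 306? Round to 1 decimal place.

Existing Σw = 16 (5 + 1 + 5 + 1 + 4); existing moment 5·341 + 1·218 + 5·484 + 1·377 + 4·483 = 6652.
Set Σw·y/Σw = 306: (6652 + 82w) = 306·(16 + w).
Solving: w = (306·16 − 6652) / (82 − 306) = -1756 / -224 ≈ 7.84.

w ≈ 7.8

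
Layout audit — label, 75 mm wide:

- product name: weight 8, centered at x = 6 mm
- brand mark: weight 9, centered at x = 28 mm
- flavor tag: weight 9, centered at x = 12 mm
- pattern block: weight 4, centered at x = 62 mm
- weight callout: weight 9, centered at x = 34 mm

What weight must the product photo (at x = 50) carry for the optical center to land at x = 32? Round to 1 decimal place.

Fixed elements: Σw = 8 + 9 + 9 + 4 + 9 = 39, Σw·x = 8·6 + 9·28 + 9·12 + 4·62 + 9·34 = 962.
For the centroid to hit 32: (962 + w·50) / (39 + w) = 32.
Solving: w = (32·39 − 962) / (50 − 32) = 286 / 18 ≈ 15.89.

w ≈ 15.9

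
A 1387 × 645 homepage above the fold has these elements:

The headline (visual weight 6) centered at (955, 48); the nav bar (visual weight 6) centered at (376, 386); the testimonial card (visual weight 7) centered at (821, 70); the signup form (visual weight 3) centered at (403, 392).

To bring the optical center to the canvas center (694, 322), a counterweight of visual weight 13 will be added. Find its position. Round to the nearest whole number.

After adding the counterweight, total weight = 6 + 6 + 7 + 3 + 13 = 35.
x: target moment 35×694 = 24290; current 6·955 + 6·376 + 7·821 + 3·403 = 14942; the counterweight supplies 9348, so x = 9348/13 ≈ 719.08.
y: target moment 35×322 = 11270; current 6·48 + 6·386 + 7·70 + 3·392 = 4270; the counterweight supplies 7000, so y = 7000/13 ≈ 538.46.

(719, 538)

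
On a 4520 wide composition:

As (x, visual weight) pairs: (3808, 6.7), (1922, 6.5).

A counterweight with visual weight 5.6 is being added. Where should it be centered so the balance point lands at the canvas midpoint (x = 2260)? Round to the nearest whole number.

New total weight: (6.7 + 6.5) + 5.6 = 18.8.
Along x: (38006.6 + 5.6·x) / 18.8 = 2260 (existing moment 6.7·3808 + 6.5·1922 = 38006.6) ⇒ x = (42488.0 − 38006.6) / 5.6 ≈ 800.25.

x ≈ 800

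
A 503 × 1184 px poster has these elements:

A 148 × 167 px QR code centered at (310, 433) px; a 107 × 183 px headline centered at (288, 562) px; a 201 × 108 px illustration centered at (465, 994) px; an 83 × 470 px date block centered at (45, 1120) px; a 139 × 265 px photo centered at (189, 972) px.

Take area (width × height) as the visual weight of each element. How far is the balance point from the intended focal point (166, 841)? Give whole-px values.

≈ 65 px

Areas: QR code 148·167 = 24716, headline 107·183 = 19581, illustration 201·108 = 21708, date block 83·470 = 39010, photo 139·265 = 36835. Total weight = 141850.
x: (24716·310 + 19581·288 + 21708·465 + 39010·45 + 36835·189) / 141850 = 32112773 / 141850 ≈ 226.39
y: (24716·433 + 19581·562 + 21708·994 + 39010·1120 + 36835·972) / 141850 = 122779122 / 141850 ≈ 865.56
Offset from (166, 841): Δx ≈ 60.39, Δy ≈ 24.56; distance = √(Δx² + Δy²) ≈ 65.19.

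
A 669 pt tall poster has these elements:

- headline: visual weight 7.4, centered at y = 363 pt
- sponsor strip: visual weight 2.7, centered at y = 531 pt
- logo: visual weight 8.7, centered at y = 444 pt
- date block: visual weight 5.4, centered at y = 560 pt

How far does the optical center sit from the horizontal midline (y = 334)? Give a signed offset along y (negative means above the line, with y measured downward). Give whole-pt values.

Weights sum to 7.4 + 2.7 + 8.7 + 5.4 = 24.2.
y-moment: 7.4·363 + 2.7·531 + 8.7·444 + 5.4·560 = 11006.7; centroid 11006.7/24.2 ≈ 454.82.
Offset from y = 334: 454.82 − 334 ≈ 120.82.

≈ 121 pt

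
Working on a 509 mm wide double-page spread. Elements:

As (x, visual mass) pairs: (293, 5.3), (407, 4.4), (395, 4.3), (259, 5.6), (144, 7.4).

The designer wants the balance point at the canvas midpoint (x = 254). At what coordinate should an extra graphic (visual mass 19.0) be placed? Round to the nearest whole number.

x ≈ 217

After adding the extra graphic, total weight = 5.3 + 4.4 + 4.3 + 5.6 + 7.4 + 19.0 = 46.0.
Along x: (7558.2 + 19.0·x) / 46.0 = 254 (existing moment 5.3·293 + 4.4·407 + 4.3·395 + 5.6·259 + 7.4·144 = 7558.2) ⇒ x = (11684.0 − 7558.2) / 19.0 ≈ 217.15.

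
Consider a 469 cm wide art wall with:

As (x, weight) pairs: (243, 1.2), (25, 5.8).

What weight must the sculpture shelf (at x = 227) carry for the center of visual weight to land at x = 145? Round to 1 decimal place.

Fixed elements: Σw = 1.2 + 5.8 = 7.0, Σw·x = 1.2·243 + 5.8·25 = 436.6.
For the centroid to hit 145: (436.6 + w·227) / (7.0 + w) = 145.
Rearranging, w·(227 − 145) = 145·7.0 − 436.6 = 578.4, so w ≈ 578.4/82 = 7.05.

w ≈ 7.1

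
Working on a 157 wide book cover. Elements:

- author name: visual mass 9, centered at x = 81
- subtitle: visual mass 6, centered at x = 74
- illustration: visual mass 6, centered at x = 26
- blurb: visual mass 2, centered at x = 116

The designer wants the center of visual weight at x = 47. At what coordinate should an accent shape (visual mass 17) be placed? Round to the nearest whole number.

x ≈ 19

With the accent shape, Σw becomes 9 + 6 + 6 + 2 + 17 = 40.
x: need Σw·x = 40·47 = 1880. Existing = 9·81 + 6·74 + 6·26 + 2·116 = 1561. Remainder 319 / 17 ≈ 18.76.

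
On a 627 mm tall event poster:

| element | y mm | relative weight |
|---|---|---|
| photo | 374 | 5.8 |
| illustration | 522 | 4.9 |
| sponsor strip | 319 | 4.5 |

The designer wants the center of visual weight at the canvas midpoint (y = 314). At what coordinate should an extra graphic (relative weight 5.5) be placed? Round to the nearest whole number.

With the extra graphic, Σw becomes 5.8 + 4.9 + 4.5 + 5.5 = 20.7.
y: need Σw·y = 20.7·314 = 6499.8. Existing = 5.8·374 + 4.9·522 + 4.5·319 = 6162.5. Remainder 337.3 / 5.5 ≈ 61.33.

y ≈ 61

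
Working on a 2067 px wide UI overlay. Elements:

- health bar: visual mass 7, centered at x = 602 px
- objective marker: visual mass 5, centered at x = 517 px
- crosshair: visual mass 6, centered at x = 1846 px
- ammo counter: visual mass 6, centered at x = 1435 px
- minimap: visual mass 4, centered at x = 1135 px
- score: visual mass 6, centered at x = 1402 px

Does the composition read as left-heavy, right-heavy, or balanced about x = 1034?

right-heavy

Σw = 7 + 5 + 6 + 6 + 4 + 6 = 34.
Σw·x = 7·602 + 5·517 + 6·1846 + 6·1435 + 4·1135 + 6·1402 = 39437, so x̄ = 39437/34 ≈ 1159.91.
Since 1159.9 is right of 1034, the composition reads right-heavy.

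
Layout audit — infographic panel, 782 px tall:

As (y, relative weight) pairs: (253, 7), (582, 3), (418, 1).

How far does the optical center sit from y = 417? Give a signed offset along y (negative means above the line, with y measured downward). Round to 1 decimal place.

Total weight = 7 + 3 + 1 = 11.
y: (7·253 + 3·582 + 1·418) / 11 = 3935 / 11 ≈ 357.73
Against y = 417, that's 357.73 − 417 = -59.27.

≈ -59.3 px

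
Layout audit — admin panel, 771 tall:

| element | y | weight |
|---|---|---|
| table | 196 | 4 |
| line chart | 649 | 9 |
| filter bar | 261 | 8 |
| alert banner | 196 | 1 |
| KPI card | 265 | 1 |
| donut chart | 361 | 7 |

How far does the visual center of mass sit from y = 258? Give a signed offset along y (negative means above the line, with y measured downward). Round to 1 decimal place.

Weights sum to 4 + 9 + 8 + 1 + 1 + 7 = 30.
y-moment: 4·196 + 9·649 + 8·261 + 1·196 + 1·265 + 7·361 = 11701; centroid 11701/30 ≈ 390.03.
Against y = 258, that's 390.03 − 258 = 132.03.

≈ 132.0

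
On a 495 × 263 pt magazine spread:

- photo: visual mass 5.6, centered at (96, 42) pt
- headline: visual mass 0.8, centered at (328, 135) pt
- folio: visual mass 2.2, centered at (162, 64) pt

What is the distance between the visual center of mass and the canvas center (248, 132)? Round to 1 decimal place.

≈ 136.5 pt

Σw = 5.6 + 0.8 + 2.2 = 8.6.
x: (5.6·96 + 0.8·328 + 2.2·162) / 8.6 = 1156.4 / 8.6 ≈ 134.47
y: (5.6·42 + 0.8·135 + 2.2·64) / 8.6 = 484.0 / 8.6 ≈ 56.28
From (248, 132): dx = -113.53, dy = -75.72, so the distance is √(dx²+dy²) ≈ 136.47.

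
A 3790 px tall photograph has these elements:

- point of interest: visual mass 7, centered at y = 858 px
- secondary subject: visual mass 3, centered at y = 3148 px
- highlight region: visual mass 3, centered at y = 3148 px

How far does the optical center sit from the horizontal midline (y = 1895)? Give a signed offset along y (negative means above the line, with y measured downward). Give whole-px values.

≈ 20 px

Σw = 7 + 3 + 3 = 13.
y-moment: 7·858 + 3·3148 + 3·3148 = 24894; centroid 24894/13 ≈ 1914.92.
Against y = 1895, that's 1914.92 − 1895 = 19.92.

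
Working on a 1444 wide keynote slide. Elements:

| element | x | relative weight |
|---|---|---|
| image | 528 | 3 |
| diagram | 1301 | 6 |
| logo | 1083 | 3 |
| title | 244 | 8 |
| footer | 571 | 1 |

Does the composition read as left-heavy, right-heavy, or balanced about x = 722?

balanced

Σw = 3 + 6 + 3 + 8 + 1 = 21.
x: (3·528 + 6·1301 + 3·1083 + 8·244 + 1·571) / 21 = 15162 / 21 ≈ 722.00
The centroid 722.00 matches the midline at 722, so the layout is balanced.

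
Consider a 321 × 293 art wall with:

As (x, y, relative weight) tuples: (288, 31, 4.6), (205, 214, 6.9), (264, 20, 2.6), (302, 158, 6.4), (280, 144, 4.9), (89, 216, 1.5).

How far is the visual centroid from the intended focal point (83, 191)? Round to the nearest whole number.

≈ 180

Σw = 4.6 + 6.9 + 2.6 + 6.4 + 4.9 + 1.5 = 26.9.
Σw·x = 6864.0; x̄ = 6864.0/26.9 ≈ 255.17.
Σw·y = 3712.0; ȳ = 3712.0/26.9 ≈ 137.99.
Relative to (83, 191): Δ = (172.17, -53.01); |Δ| = √(172.17² + -53.01²) ≈ 180.14.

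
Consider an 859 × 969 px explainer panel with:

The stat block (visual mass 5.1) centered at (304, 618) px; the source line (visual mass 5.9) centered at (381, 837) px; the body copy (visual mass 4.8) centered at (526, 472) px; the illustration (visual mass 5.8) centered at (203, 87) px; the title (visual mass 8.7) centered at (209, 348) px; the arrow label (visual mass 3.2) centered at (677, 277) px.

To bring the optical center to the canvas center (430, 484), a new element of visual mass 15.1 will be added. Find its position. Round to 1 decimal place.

(623.4, 579.3)

With the new element, Σw becomes 5.1 + 5.9 + 4.8 + 5.8 + 8.7 + 3.2 + 15.1 = 48.6.
x: need Σw·x = 48.6·430 = 20898.0. Existing = 5.1·304 + 5.9·381 + 4.8·526 + 5.8·203 + 8.7·209 + 3.2·677 = 11485.2. Remainder 9412.8 / 15.1 ≈ 623.36.
y: need Σw·y = 48.6·484 = 23522.4. Existing = 5.1·618 + 5.9·837 + 4.8·472 + 5.8·87 + 8.7·348 + 3.2·277 = 14774.3. Remainder 8748.1 / 15.1 ≈ 579.34.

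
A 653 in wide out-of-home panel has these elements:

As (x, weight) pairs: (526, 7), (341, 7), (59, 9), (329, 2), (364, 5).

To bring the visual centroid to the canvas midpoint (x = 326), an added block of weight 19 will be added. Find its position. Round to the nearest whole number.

New total weight: (7 + 7 + 9 + 2 + 5) + 19 = 49.
x: need Σw·x = 49·326 = 15974. Existing = 7·526 + 7·341 + 9·59 + 2·329 + 5·364 = 9078. Remainder 6896 / 19 ≈ 362.95.

x ≈ 363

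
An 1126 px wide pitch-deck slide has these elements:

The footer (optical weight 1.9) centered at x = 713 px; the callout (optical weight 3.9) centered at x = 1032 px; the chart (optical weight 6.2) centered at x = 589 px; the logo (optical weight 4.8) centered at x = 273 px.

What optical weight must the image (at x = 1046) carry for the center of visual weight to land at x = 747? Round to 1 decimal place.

w ≈ 7.4

Fixed elements: Σw = 1.9 + 3.9 + 6.2 + 4.8 = 16.8, Σw·x = 1.9·713 + 3.9·1032 + 6.2·589 + 4.8·273 = 10341.7.
For the centroid to hit 747: (10341.7 + w·1046) / (16.8 + w) = 747.
So w = (747·16.8 − 10341.7)/(1046 − 747) = 2207.9/299 ≈ 7.38.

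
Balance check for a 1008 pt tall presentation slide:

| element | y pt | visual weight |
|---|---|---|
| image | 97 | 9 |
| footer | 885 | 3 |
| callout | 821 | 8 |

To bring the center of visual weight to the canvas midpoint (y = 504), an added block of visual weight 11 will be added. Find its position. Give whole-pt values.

With the added block, Σw becomes 9 + 3 + 8 + 11 = 31.
y: target moment 31×504 = 15624; current 9·97 + 3·885 + 8·821 = 10096; the added block supplies 5528, so y = 5528/11 ≈ 502.55.

y ≈ 503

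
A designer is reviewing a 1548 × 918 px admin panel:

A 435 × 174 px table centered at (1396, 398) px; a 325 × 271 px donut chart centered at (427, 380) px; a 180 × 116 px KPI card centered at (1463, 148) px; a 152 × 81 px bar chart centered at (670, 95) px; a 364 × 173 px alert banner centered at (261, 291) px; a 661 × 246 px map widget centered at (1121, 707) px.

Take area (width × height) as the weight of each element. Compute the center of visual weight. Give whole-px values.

Taking area as weight: table 435·174 = 75690, donut chart 325·271 = 88075, KPI card 180·116 = 20880, bar chart 152·81 = 12312, alert banner 364·173 = 62972, map widget 661·246 = 162606. Sum 422535.
x-moment: 75690·1396 + 88075·427 + 20880·1463 + 12312·670 + 62972·261 + 162606·1121 = 380784763; centroid 380784763/422535 ≈ 901.19.
y-moment: 75690·398 + 88075·380 + 20880·148 + 12312·95 + 62972·291 + 162606·707 = 201140294; centroid 201140294/422535 ≈ 476.03.

(901, 476)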